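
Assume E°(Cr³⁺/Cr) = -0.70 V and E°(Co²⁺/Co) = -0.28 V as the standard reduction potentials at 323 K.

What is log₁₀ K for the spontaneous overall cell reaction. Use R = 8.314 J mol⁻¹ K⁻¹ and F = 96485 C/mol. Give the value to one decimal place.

39.3

Cathode: Co²⁺/Co; anode: Cr³⁺/Cr. E°cell = (-0.28) − (-0.70) = +0.42 V, with n = 6.
ΔG° = −nFE° = −RT ln K, so ln K = nFE°/(RT) = (6)(96485)(+0.42) / ((8.314)(323)) = 90.542.
log₁₀ K = 90.542 / ln 10 = 39.3.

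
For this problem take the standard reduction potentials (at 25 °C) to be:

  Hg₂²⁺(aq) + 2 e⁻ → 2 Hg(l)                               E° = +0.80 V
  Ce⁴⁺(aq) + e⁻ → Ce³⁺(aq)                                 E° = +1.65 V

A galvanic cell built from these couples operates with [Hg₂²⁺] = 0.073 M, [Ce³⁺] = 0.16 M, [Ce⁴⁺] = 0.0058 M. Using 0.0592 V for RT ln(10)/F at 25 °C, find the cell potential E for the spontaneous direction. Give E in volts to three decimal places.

+0.798 V

Ce⁴⁺/Ce³⁺ is the cathode (higher E°), Hg₂²⁺/Hg the anode: E°cell = +1.65 − (+0.80) = +0.85 V, n = 2.
Overall: 2 Ce⁴⁺(aq) + 2 Hg(l) → 2 Ce³⁺(aq) + Hg₂²⁺(aq)
Q = [Ce³⁺]^2·[Hg₂²⁺] / ([Ce⁴⁺]^2); log Q = 1.745.
E = E° − (0.0592/n) log Q = +0.85 − (0.0592/2)(1.745) = +0.798 V.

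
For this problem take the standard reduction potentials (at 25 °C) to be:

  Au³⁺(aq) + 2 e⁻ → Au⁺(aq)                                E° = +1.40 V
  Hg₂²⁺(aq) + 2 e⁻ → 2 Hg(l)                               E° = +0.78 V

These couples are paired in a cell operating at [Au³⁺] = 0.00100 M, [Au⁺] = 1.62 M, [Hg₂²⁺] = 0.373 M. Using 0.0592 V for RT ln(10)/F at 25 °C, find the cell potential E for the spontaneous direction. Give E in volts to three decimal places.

+0.538 V

Au³⁺/Au⁺ is the cathode (higher E°), Hg₂²⁺/Hg the anode: E°cell = +1.40 − (+0.78) = +0.62 V, n = 2.
Overall: Au³⁺(aq) + 2 Hg(l) → Au⁺(aq) + Hg₂²⁺(aq)
Q = [Au⁺]·[Hg₂²⁺] / ([Au³⁺]); log Q = 2.781.
E = E° − (0.0592/n) log Q = +0.62 − (0.0592/2)(2.781) = +0.538 V.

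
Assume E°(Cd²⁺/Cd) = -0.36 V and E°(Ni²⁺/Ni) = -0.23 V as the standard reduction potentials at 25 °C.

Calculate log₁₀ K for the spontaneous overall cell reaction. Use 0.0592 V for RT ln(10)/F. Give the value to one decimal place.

Cathode: Ni²⁺/Ni; anode: Cd²⁺/Cd. E°cell = +0.13 V, n = 2.
log K = nE°cell / 0.0592 = (2)(+0.13) / 0.0592 = 4.4.

4.4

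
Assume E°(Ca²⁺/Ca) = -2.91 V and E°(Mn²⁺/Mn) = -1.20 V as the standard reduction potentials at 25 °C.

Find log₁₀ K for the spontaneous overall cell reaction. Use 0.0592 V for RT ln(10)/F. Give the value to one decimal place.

Cathode: Mn²⁺/Mn; anode: Ca²⁺/Ca. E°cell = +1.71 V, n = 2.
log K = nE°cell / 0.0592 = (2)(+1.71) / 0.0592 = 57.8.

57.8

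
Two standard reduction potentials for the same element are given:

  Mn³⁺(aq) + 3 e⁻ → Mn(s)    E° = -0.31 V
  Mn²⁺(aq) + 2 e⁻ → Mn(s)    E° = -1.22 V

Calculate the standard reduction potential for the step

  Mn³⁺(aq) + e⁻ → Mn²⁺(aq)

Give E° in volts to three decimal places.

Sequential free energies add, so n₃E°₃ = n₁E°₁ + n₂E°₂.
With n₃ = 3, and the known step contributing 2×(-1.22) V, the unknown satisfies 1·E° = 3×(-0.31) − 2×(-1.22) = +1.510.
E° = +1.510 / 1 = +1.510 V.

+1.510 V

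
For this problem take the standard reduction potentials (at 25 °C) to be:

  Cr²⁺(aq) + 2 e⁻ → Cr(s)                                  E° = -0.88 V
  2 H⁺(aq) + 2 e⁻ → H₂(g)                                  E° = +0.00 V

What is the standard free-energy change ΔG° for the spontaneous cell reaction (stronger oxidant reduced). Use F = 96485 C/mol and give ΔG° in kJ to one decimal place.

-169.8 kJ

H⁺/H₂ (E° = +0.00 V) is the cathode; Cr²⁺/Cr (E° = -0.88 V) is the anode, so E°cell = +0.88 V.
Balancing electrons gives n = 2 (lcm of 2 and 2).
ΔG° = −nFE° = −(2)(96485)(+0.88) = -169,814 J = -169.8 kJ.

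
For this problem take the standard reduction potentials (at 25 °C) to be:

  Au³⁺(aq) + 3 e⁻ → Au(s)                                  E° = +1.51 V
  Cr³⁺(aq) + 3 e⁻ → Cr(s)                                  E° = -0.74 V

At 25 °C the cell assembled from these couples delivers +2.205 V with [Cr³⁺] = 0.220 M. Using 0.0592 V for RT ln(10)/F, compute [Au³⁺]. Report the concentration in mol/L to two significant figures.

Au³⁺/Au is the cathode, Cr³⁺/Cr the anode: E°cell = +2.25 V, n = 3.
Overall reaction: Au³⁺(aq) + Cr(s) → Au(s) + Cr³⁺(aq); Q = [Cr³⁺]^1/[Au³⁺]^1.
From E = E° − (0.0592/n) log Q: log Q = (E° − E)·n/0.0592 = (+2.25 − (+2.205))·3/0.0592 = 2.2804.
So 1·log[Au³⁺] = 1·log(0.22) − log Q = -0.6576 − (2.2804) = -2.9380; [Au³⁺] = 10^(-2.9380) ≈ 0.0012 M.

0.0012 M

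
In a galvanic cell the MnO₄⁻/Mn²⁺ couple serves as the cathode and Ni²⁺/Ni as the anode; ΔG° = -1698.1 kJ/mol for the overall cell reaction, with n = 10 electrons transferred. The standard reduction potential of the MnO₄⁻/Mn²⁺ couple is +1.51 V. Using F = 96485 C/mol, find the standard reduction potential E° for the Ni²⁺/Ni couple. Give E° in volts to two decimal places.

E°cell = −ΔG°/(nF) = −(-1698.1×10³)/((10)(96485)) = +1.760 V.
Since MnO₄⁻/Mn²⁺ is the cathode and Ni²⁺/Ni the anode, E°cell = E°(MnO₄⁻/Mn²⁺) − E°(Ni²⁺/Ni).
So E°(Ni²⁺/Ni) = E°(MnO₄⁻/Mn²⁺) − E°cell = (+1.51) − (+1.760) = -0.25 V.

-0.25 V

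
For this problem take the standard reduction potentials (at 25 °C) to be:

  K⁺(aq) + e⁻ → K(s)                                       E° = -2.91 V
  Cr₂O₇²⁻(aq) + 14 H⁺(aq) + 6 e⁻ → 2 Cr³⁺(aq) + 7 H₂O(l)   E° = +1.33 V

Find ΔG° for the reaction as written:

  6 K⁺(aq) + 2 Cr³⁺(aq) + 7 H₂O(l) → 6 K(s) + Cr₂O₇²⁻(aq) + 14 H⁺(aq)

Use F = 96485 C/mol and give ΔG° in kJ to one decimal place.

As written, K⁺/K is reduced (cathode) and Cr₂O₇²⁻/Cr³⁺ is oxidised (anode), so E°cell = (-2.91) − (+1.33) = -4.24 V.
Balancing electrons gives n = 6.
ΔG° = −nFE° = −(6)(96485)(-4.24) = 2,454,578 J = +2454.6 kJ.

+2454.6 kJ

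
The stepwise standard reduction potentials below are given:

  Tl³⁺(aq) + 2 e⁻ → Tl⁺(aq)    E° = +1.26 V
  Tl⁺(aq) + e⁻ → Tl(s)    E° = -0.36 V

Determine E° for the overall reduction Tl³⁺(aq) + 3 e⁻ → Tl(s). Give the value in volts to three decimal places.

+0.720 V

Adding the free-energy changes (−nFE°) of the two steps gives −n₃FE°₃ = −n₁FE°₁ − n₂FE°₂.
E°₃ = (2×+1.26 + 1×-0.36) / 3 = (+2.160) / 3 = +0.720 V.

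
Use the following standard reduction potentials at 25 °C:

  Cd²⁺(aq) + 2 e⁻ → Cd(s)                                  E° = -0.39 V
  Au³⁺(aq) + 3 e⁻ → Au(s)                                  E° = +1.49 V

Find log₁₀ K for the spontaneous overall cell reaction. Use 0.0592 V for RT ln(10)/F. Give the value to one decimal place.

190.5

Cathode: Au³⁺/Au; anode: Cd²⁺/Cd. E°cell = +1.88 V, n = 6.
log K = nE°cell / 0.0592 = (6)(+1.88) / 0.0592 = 190.5.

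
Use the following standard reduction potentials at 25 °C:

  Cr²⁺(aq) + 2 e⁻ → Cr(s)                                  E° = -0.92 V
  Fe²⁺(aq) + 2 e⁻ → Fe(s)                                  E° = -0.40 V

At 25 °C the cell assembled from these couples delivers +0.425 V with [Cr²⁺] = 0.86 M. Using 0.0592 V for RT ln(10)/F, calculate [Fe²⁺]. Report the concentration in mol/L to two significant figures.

Fe²⁺/Fe is the cathode, Cr²⁺/Cr the anode: E°cell = +0.52 V, n = 2.
Overall reaction: Fe²⁺(aq) + Cr(s) → Fe(s) + Cr²⁺(aq); Q = [Cr²⁺]^1/[Fe²⁺]^1.
From E = E° − (0.0592/n) log Q: log Q = (E° − E)·n/0.0592 = (+0.52 − (+0.425))·2/0.0592 = 3.2095.
So 1·log[Fe²⁺] = 1·log(0.86) − log Q = -0.0655 − (3.2095) = -3.2750; [Fe²⁺] = 10^(-3.2750) ≈ 0.00053 M.

0.00053 M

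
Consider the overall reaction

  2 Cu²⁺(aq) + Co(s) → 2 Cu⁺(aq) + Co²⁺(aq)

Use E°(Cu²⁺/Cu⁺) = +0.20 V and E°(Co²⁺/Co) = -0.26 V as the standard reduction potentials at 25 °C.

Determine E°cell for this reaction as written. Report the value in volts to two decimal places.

+0.46 V

The Cu²⁺/Cu⁺ couple has the higher reduction potential, so it is the cathode; Co²⁺/Co is oxidised at the anode.
E°cell = E°(cathode) − E°(anode) = (+0.20) − (-0.26) = +0.46 V.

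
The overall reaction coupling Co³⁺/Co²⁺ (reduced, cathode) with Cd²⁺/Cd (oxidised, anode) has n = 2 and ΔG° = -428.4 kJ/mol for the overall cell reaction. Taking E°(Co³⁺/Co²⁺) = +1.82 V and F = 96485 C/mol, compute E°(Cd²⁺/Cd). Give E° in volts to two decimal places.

E°cell = −ΔG°/(nF) = −(-428.4×10³)/((2)(96485)) = +2.220 V.
Since Co³⁺/Co²⁺ is the cathode and Cd²⁺/Cd the anode, E°cell = E°(Co³⁺/Co²⁺) − E°(Cd²⁺/Cd).
So E°(Cd²⁺/Cd) = E°(Co³⁺/Co²⁺) − E°cell = (+1.82) − (+2.220) = -0.40 V.

-0.40 V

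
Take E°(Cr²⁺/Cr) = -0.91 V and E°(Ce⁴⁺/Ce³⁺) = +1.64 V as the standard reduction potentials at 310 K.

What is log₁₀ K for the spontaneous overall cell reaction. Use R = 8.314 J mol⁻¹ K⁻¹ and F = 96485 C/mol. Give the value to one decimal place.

82.9

Cathode: Ce⁴⁺/Ce³⁺; anode: Cr²⁺/Cr. E°cell = (+1.64) − (-0.91) = +2.55 V, with n = 2.
ΔG° = −nFE° = −RT ln K, so ln K = nFE°/(RT) = (2)(96485)(+2.55) / ((8.314)(310)) = 190.923.
log₁₀ K = 190.923 / ln 10 = 82.9.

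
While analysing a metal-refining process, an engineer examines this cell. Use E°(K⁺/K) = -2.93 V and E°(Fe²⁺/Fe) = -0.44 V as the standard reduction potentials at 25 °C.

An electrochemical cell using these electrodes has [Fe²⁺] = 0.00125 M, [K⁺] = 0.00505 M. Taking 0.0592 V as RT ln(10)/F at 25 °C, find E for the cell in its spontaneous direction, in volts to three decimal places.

Fe²⁺/Fe is the cathode (higher E°), K⁺/K the anode: E°cell = -0.44 − (-2.93) = +2.49 V, n = 2.
Overall: Fe²⁺(aq) + 2 K(s) → Fe(s) + 2 K⁺(aq)
Q = [K⁺]^2 / ([Fe²⁺]); log Q = -1.690.
E = E° − (0.0592/n) log Q = +2.49 − (0.0592/2)(-1.690) = +2.540 V.

+2.540 V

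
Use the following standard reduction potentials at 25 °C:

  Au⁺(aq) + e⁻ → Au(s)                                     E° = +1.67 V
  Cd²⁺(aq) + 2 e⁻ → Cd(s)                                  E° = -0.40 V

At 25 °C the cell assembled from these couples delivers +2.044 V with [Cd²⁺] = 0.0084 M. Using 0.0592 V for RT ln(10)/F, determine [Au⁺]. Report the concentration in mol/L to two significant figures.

Au⁺/Au is the cathode, Cd²⁺/Cd the anode: E°cell = +2.07 V, n = 2.
Overall reaction: 2 Au⁺(aq) + Cd(s) → 2 Au(s) + Cd²⁺(aq); Q = [Cd²⁺]^1/[Au⁺]^2.
From E = E° − (0.0592/n) log Q: log Q = (E° − E)·n/0.0592 = (+2.07 − (+2.044))·2/0.0592 = 0.8784.
So 2·log[Au⁺] = 1·log(0.0084) − log Q = -2.0757 − (0.8784) = -2.9541; log[Au⁺] = -2.9541 / 2 = -1.4770; [Au⁺] = 10^(-1.4770) ≈ 0.033 M.

0.033 M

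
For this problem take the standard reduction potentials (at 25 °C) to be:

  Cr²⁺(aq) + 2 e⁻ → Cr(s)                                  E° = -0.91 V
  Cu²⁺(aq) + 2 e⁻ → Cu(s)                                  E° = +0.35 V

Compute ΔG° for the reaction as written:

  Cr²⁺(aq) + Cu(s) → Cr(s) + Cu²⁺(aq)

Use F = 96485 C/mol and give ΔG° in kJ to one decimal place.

+243.1 kJ

As written, Cr²⁺/Cr is reduced (cathode) and Cu²⁺/Cu is oxidised (anode), so E°cell = (-0.91) − (+0.35) = -1.26 V.
Balancing electrons gives n = 2.
ΔG° = −nFE° = −(2)(96485)(-1.26) = 243,142 J = +243.1 kJ.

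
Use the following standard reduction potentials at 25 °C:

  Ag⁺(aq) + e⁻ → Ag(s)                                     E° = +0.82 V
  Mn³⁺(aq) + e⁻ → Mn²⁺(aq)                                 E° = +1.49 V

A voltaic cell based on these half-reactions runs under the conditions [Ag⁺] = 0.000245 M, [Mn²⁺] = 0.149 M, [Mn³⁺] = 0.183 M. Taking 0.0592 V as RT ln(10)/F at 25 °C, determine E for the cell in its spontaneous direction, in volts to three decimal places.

+0.889 V

Mn³⁺/Mn²⁺ is the cathode (higher E°), Ag⁺/Ag the anode: E°cell = +1.49 − (+0.82) = +0.67 V, n = 1.
Overall: Mn³⁺(aq) + Ag(s) → Mn²⁺(aq) + Ag⁺(aq)
Q = [Mn²⁺]·[Ag⁺] / ([Mn³⁺]); log Q = -3.700.
E = E° − (0.0592/n) log Q = +0.67 − (0.0592/1)(-3.700) = +0.889 V.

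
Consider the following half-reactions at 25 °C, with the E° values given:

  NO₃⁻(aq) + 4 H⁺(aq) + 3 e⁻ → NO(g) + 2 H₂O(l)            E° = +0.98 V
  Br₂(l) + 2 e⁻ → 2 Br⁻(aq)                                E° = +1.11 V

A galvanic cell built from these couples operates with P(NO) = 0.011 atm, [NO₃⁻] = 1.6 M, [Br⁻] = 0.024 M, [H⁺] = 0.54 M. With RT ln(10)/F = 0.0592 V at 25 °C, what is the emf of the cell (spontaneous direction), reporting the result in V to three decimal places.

Br₂/Br⁻ is the cathode (higher E°), NO₃⁻/NO the anode: E°cell = +1.11 − (+0.98) = +0.13 V, n = 6.
Overall: 3 Br₂(l) + 2 NO(g) + 4 H₂O(l) → 6 Br⁻(aq) + 2 NO₃⁻(aq) + 8 H⁺(aq)
Q = [Br⁻]^6·[NO₃⁻]^2·[H⁺]^8 / (P(NO)^2); log Q = -7.534.
E = E° − (0.0592/n) log Q = +0.13 − (0.0592/6)(-7.534) = +0.204 V.

+0.204 V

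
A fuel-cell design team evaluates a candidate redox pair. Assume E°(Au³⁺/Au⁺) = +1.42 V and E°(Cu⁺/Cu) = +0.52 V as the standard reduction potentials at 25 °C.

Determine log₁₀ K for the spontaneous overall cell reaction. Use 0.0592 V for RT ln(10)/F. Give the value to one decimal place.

Cathode: Au³⁺/Au⁺; anode: Cu⁺/Cu. E°cell = +0.90 V, n = 2.
log K = nE°cell / 0.0592 = (2)(+0.90) / 0.0592 = 30.4.

30.4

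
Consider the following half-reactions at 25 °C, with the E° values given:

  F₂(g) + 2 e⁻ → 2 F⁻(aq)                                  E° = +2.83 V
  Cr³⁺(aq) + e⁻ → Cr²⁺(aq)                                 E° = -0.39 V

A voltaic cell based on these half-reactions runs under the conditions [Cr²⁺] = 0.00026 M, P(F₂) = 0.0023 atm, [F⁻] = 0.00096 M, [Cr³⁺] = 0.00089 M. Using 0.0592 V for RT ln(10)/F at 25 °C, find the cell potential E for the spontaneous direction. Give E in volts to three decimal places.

F₂/F⁻ is the cathode (higher E°), Cr³⁺/Cr²⁺ the anode: E°cell = +2.83 − (-0.39) = +3.22 V, n = 2.
Overall: F₂(g) + 2 Cr²⁺(aq) → 2 F⁻(aq) + 2 Cr³⁺(aq)
Q = [F⁻]^2·[Cr³⁺]^2 / (P(F₂)·[Cr²⁺]^2); log Q = -2.328.
E = E° − (0.0592/n) log Q = +3.22 − (0.0592/2)(-2.328) = +3.289 V.

+3.289 V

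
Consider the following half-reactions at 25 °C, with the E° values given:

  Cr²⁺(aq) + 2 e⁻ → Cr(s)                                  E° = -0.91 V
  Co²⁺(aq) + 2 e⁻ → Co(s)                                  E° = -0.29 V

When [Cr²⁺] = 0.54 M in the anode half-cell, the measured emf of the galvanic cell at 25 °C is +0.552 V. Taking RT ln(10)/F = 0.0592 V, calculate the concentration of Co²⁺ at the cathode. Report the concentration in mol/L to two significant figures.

Co²⁺/Co is the cathode, Cr²⁺/Cr the anode: E°cell = +0.62 V, n = 2.
Overall reaction: Co²⁺(aq) + Cr(s) → Co(s) + Cr²⁺(aq); Q = [Cr²⁺]^1/[Co²⁺]^1.
From E = E° − (0.0592/n) log Q: log Q = (E° − E)·n/0.0592 = (+0.62 − (+0.552))·2/0.0592 = 2.2973.
So 1·log[Co²⁺] = 1·log(0.54) − log Q = -0.2676 − (2.2973) = -2.5649; [Co²⁺] = 10^(-2.5649) ≈ 0.0027 M.

0.0027 M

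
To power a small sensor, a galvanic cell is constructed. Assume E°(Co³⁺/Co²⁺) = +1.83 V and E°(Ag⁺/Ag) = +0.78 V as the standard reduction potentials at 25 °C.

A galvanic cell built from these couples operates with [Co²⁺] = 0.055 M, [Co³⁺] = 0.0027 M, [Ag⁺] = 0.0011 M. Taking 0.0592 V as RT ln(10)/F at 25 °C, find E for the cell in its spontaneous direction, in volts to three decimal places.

+1.148 V

Co³⁺/Co²⁺ is the cathode (higher E°), Ag⁺/Ag the anode: E°cell = +1.83 − (+0.78) = +1.05 V, n = 1.
Overall: Co³⁺(aq) + Ag(s) → Co²⁺(aq) + Ag⁺(aq)
Q = [Co²⁺]·[Ag⁺] / ([Co³⁺]); log Q = -1.650.
E = E° − (0.0592/n) log Q = +1.05 − (0.0592/1)(-1.650) = +1.148 V.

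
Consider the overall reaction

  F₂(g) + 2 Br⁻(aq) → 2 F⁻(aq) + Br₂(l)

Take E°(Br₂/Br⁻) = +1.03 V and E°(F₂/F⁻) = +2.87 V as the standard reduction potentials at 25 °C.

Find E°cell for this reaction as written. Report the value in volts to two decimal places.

The F₂/F⁻ couple has the higher reduction potential, so it is the cathode; Br₂/Br⁻ is oxidised at the anode.
E°cell = E°(cathode) − E°(anode) = (+2.87) − (+1.03) = +1.84 V.

+1.84 V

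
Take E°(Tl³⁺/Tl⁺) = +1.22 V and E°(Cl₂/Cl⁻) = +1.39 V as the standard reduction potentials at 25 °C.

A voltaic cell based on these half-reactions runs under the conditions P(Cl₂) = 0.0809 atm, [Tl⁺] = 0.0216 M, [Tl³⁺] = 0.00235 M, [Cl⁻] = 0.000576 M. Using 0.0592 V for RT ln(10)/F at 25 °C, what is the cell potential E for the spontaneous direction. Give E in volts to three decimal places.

Cl₂/Cl⁻ is the cathode (higher E°), Tl³⁺/Tl⁺ the anode: E°cell = +1.39 − (+1.22) = +0.17 V, n = 2.
Overall: Cl₂(g) + Tl⁺(aq) → 2 Cl⁻(aq) + Tl³⁺(aq)
Q = [Cl⁻]^2·[Tl³⁺] / (P(Cl₂)·[Tl⁺]); log Q = -6.350.
E = E° − (0.0592/n) log Q = +0.17 − (0.0592/2)(-6.350) = +0.358 V.

+0.358 V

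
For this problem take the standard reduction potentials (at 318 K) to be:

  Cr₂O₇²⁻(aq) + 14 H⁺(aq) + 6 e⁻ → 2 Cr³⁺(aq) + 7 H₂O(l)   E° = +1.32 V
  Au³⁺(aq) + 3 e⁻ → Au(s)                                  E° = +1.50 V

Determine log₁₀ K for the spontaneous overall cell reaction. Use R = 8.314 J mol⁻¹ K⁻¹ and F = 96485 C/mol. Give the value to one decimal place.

17.1

Cathode: Au³⁺/Au; anode: Cr₂O₇²⁻/Cr³⁺. E°cell = (+1.50) − (+1.32) = +0.18 V, with n = 6.
ΔG° = −nFE° = −RT ln K, so ln K = nFE°/(RT) = (6)(96485)(+0.18) / ((8.314)(318)) = 39.414.
log₁₀ K = 39.414 / ln 10 = 17.1.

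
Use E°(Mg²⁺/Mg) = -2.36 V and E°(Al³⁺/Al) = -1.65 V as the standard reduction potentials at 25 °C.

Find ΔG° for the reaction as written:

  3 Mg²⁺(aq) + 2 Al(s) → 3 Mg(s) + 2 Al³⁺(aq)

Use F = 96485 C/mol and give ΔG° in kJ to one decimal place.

As written, Mg²⁺/Mg is reduced (cathode) and Al³⁺/Al is oxidised (anode), so E°cell = (-2.36) − (-1.65) = -0.71 V.
Balancing electrons gives n = 6.
ΔG° = −nFE° = −(6)(96485)(-0.71) = 411,026 J = +411.0 kJ.

+411.0 kJ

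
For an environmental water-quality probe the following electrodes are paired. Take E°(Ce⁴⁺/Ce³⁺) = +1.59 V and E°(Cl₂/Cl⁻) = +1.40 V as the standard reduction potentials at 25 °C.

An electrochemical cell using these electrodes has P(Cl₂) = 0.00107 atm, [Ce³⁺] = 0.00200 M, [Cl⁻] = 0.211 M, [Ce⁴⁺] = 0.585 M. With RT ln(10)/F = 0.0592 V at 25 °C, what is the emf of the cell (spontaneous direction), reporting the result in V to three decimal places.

+0.384 V

Ce⁴⁺/Ce³⁺ is the cathode (higher E°), Cl₂/Cl⁻ the anode: E°cell = +1.59 − (+1.40) = +0.19 V, n = 2.
Overall: 2 Ce⁴⁺(aq) + 2 Cl⁻(aq) → 2 Ce³⁺(aq) + Cl₂(g)
Q = [Ce³⁺]^2·P(Cl₂) / ([Ce⁴⁺]^2·[Cl⁻]^2); log Q = -6.551.
E = E° − (0.0592/n) log Q = +0.19 − (0.0592/2)(-6.551) = +0.384 V.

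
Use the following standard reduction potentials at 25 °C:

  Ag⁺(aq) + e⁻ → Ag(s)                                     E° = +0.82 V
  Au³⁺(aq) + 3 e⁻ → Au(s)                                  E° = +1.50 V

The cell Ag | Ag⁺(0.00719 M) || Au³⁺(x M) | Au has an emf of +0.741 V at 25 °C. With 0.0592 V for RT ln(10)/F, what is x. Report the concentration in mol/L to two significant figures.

Au³⁺/Au is the cathode, Ag⁺/Ag the anode: E°cell = +0.68 V, n = 3.
Overall reaction: Au³⁺(aq) + 3 Ag(s) → Au(s) + 3 Ag⁺(aq); Q = [Ag⁺]^3/[Au³⁺]^1.
From E = E° − (0.0592/n) log Q: log Q = (E° − E)·n/0.0592 = (+0.68 − (+0.741))·3/0.0592 = -3.0912.
So 1·log[Au³⁺] = 3·log(0.00719) − log Q = -6.4298 − (-3.0912) = -3.3386; [Au³⁺] = 10^(-3.3386) ≈ 0.00046 M.

0.00046 M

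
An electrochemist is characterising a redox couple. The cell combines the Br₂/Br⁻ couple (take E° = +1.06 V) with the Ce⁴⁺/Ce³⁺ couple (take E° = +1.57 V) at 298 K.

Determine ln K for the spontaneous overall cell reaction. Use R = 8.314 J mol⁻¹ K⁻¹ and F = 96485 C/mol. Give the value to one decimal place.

39.7

Cathode: Ce⁴⁺/Ce³⁺; anode: Br₂/Br⁻. E°cell = (+1.57) − (+1.06) = +0.51 V, with n = 2.
ΔG° = −nFE° = −RT ln K, so ln K = nFE°/(RT) = (2)(96485)(+0.51) / ((8.314)(298)) = 39.722.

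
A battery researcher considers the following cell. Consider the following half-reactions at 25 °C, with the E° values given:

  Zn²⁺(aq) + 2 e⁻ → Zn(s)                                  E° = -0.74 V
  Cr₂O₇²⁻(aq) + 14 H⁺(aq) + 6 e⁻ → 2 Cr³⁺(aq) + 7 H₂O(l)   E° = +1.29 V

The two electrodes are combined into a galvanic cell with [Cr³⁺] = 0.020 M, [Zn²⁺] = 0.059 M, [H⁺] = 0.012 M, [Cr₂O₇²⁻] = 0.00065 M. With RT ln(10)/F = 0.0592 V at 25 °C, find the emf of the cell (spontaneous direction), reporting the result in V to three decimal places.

+1.803 V

Cr₂O₇²⁻/Cr³⁺ is the cathode (higher E°), Zn²⁺/Zn the anode: E°cell = +1.29 − (-0.74) = +2.03 V, n = 6.
Overall: Cr₂O₇²⁻(aq) + 14 H⁺(aq) + 3 Zn(s) → 2 Cr³⁺(aq) + 7 H₂O(l) + 3 Zn²⁺(aq)
Q = [Cr³⁺]^2·[Zn²⁺]^3 / ([Cr₂O₇²⁻]·[H⁺]^14); log Q = 22.993.
E = E° − (0.0592/n) log Q = +2.03 − (0.0592/6)(22.993) = +1.803 V.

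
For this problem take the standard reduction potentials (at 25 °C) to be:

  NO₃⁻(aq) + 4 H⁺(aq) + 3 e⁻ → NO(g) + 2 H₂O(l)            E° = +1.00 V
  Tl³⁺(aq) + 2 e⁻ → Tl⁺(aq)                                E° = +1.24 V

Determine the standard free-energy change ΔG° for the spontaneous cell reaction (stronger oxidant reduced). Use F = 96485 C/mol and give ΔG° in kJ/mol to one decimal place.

Tl³⁺/Tl⁺ (E° = +1.24 V) is the cathode; NO₃⁻/NO (E° = +1.00 V) is the anode, so E°cell = +0.24 V.
Balancing electrons gives n = 6 (lcm of 2 and 3).
ΔG° = −nFE° = −(6)(96485)(+0.24) = -138,938 J = -138.9 kJ/mol.

-138.9 kJ/mol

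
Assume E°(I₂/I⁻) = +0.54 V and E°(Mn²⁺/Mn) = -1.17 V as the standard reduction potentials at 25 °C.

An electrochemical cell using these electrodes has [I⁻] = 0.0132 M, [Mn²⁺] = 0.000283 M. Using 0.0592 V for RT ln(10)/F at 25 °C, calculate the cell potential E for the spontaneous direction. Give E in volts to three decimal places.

+1.926 V

I₂/I⁻ is the cathode (higher E°), Mn²⁺/Mn the anode: E°cell = +0.54 − (-1.17) = +1.71 V, n = 2.
Overall: I₂(s) + Mn(s) → 2 I⁻(aq) + Mn²⁺(aq)
Q = [I⁻]^2·[Mn²⁺]; log Q = -7.307.
E = E° − (0.0592/n) log Q = +1.71 − (0.0592/2)(-7.307) = +1.926 V.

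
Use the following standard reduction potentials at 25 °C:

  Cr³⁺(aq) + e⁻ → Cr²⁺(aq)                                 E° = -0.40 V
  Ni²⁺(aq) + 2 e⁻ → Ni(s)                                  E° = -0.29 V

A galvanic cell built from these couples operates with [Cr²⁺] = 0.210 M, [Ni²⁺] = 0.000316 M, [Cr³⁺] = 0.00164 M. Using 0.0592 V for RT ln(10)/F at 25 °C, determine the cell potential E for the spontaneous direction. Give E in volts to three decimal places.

+0.131 V

Ni²⁺/Ni is the cathode (higher E°), Cr³⁺/Cr²⁺ the anode: E°cell = -0.29 − (-0.40) = +0.11 V, n = 2.
Overall: Ni²⁺(aq) + 2 Cr²⁺(aq) → Ni(s) + 2 Cr³⁺(aq)
Q = [Cr³⁺]^2 / ([Ni²⁺]·[Cr²⁺]^2); log Q = -0.714.
E = E° − (0.0592/n) log Q = +0.11 − (0.0592/2)(-0.714) = +0.131 V.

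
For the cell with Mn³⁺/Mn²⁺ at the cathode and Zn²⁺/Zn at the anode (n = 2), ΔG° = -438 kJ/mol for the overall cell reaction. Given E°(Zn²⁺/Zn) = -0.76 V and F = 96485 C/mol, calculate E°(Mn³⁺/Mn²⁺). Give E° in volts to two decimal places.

+1.51 V

E°cell = −ΔG°/(nF) = −(-438×10³)/((2)(96485)) = +2.270 V.
Since Mn³⁺/Mn²⁺ is the cathode and Zn²⁺/Zn the anode, E°cell = E°(Mn³⁺/Mn²⁺) − E°(Zn²⁺/Zn).
So E°(Mn³⁺/Mn²⁺) = E°cell + E°(Zn²⁺/Zn) = +2.270 + (-0.76) = +1.51 V.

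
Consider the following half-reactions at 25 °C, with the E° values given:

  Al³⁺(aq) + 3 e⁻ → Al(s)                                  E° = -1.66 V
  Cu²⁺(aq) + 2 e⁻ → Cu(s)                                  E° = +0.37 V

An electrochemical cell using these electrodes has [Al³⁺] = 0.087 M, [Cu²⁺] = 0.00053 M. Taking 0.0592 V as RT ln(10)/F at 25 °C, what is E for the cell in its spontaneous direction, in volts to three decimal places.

Cu²⁺/Cu is the cathode (higher E°), Al³⁺/Al the anode: E°cell = +0.37 − (-1.66) = +2.03 V, n = 6.
Overall: 3 Cu²⁺(aq) + 2 Al(s) → 3 Cu(s) + 2 Al³⁺(aq)
Q = [Al³⁺]^2 / ([Cu²⁺]^3); log Q = 7.706.
E = E° − (0.0592/n) log Q = +2.03 − (0.0592/6)(7.706) = +1.954 V.

+1.954 V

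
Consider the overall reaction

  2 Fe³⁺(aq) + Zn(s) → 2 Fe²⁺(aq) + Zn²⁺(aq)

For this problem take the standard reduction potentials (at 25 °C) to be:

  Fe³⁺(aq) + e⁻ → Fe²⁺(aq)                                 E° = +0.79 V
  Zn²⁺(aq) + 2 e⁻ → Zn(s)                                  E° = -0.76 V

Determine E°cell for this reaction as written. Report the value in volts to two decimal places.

The Fe³⁺/Fe²⁺ couple has the higher reduction potential, so it is the cathode; Zn²⁺/Zn is oxidised at the anode.
E°cell = E°(cathode) − E°(anode) = (+0.79) − (-0.76) = +1.55 V.
Since E°cell > 0, the reaction is spontaneous under standard conditions.

+1.55 V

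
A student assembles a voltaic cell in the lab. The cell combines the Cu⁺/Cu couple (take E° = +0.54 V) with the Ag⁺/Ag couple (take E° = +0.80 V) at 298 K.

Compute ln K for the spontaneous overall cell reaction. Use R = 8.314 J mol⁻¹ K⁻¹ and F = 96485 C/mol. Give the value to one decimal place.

10.1

Cathode: Ag⁺/Ag; anode: Cu⁺/Cu. E°cell = (+0.80) − (+0.54) = +0.26 V, with n = 1.
ΔG° = −nFE° = −RT ln K, so ln K = nFE°/(RT) = (1)(96485)(+0.26) / ((8.314)(298)) = 10.125.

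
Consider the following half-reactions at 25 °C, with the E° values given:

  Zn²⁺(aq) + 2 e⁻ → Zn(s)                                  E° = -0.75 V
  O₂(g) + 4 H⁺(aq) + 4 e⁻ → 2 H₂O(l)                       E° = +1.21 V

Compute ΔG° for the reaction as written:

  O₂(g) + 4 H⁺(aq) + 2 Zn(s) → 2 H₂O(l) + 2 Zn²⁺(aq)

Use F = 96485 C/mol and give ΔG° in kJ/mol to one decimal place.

-756.4 kJ/mol

As written, O₂/H₂O is reduced (cathode) and Zn²⁺/Zn is oxidised (anode), so E°cell = (+1.21) − (-0.75) = +1.96 V.
Balancing electrons gives n = 4.
ΔG° = −nFE° = −(4)(96485)(+1.96) = -756,442 J = -756.4 kJ/mol.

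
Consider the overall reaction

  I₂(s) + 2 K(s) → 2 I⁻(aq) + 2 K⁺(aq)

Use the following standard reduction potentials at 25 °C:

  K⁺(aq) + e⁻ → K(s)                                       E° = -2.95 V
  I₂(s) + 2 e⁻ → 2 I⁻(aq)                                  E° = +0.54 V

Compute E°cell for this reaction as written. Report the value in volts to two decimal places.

The I₂/I⁻ couple has the higher reduction potential, so it is the cathode; K⁺/K is oxidised at the anode.
E°cell = E°(cathode) − E°(anode) = (+0.54) − (-2.95) = +3.49 V.
Since E°cell > 0, the reaction is spontaneous under standard conditions.

+3.49 V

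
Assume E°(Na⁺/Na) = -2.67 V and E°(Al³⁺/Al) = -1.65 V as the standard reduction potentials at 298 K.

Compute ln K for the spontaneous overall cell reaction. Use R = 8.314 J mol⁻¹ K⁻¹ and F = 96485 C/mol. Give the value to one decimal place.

119.2

Cathode: Al³⁺/Al; anode: Na⁺/Na. E°cell = (-1.65) − (-2.67) = +1.02 V, with n = 3.
ΔG° = −nFE° = −RT ln K, so ln K = nFE°/(RT) = (3)(96485)(+1.02) / ((8.314)(298)) = 119.167.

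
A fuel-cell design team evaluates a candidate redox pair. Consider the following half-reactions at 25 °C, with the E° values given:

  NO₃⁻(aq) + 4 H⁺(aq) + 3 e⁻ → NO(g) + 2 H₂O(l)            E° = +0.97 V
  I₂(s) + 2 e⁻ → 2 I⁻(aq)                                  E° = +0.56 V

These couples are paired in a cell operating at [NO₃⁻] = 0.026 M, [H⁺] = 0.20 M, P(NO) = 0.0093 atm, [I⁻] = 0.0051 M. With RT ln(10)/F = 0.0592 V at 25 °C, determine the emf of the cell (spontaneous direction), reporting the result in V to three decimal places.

+0.228 V

NO₃⁻/NO is the cathode (higher E°), I₂/I⁻ the anode: E°cell = +0.97 − (+0.56) = +0.41 V, n = 6.
Overall: 2 NO₃⁻(aq) + 8 H⁺(aq) + 6 I⁻(aq) → 2 NO(g) + 4 H₂O(l) + 3 I₂(s)
Q = P(NO)^2 / ([NO₃⁻]^2·[H⁺]^8·[I⁻]^6); log Q = 18.453.
E = E° − (0.0592/n) log Q = +0.41 − (0.0592/6)(18.453) = +0.228 V.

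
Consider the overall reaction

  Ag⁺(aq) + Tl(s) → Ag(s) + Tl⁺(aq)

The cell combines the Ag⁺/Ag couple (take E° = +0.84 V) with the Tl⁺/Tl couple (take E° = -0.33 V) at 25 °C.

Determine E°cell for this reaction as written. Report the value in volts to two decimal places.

The Ag⁺/Ag couple has the higher reduction potential, so it is the cathode; Tl⁺/Tl is oxidised at the anode.
E°cell = E°(cathode) − E°(anode) = (+0.84) − (-0.33) = +1.17 V.

+1.17 V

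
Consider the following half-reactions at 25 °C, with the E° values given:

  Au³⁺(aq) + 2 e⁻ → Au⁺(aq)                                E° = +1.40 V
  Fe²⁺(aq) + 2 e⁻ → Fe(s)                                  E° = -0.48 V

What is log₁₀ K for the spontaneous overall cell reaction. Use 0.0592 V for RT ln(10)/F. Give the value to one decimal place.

63.5

Cathode: Au³⁺/Au⁺; anode: Fe²⁺/Fe. E°cell = +1.88 V, n = 2.
log K = nE°cell / 0.0592 = (2)(+1.88) / 0.0592 = 63.5.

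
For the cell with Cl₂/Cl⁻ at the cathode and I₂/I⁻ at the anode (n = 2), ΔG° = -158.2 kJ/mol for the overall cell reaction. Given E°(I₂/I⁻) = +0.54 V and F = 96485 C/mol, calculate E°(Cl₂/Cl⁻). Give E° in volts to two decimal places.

E°cell = −ΔG°/(nF) = −(-158.2×10³)/((2)(96485)) = +0.820 V.
Since Cl₂/Cl⁻ is the cathode and I₂/I⁻ the anode, E°cell = E°(Cl₂/Cl⁻) − E°(I₂/I⁻).
So E°(Cl₂/Cl⁻) = E°cell + E°(I₂/I⁻) = +0.820 + (+0.54) = +1.36 V.

+1.36 V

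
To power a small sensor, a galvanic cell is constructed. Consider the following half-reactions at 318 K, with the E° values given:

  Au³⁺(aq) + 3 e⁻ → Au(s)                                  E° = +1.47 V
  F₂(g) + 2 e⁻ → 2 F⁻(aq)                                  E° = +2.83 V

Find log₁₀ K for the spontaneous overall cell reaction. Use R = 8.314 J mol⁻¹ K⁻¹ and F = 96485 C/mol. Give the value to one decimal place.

Cathode: F₂/F⁻; anode: Au³⁺/Au. E°cell = (+2.83) − (+1.47) = +1.36 V, with n = 6.
ΔG° = −nFE° = −RT ln K, so ln K = nFE°/(RT) = (6)(96485)(+1.36) / ((8.314)(318)) = 297.792.
log₁₀ K = 297.792 / ln 10 = 129.3.

129.3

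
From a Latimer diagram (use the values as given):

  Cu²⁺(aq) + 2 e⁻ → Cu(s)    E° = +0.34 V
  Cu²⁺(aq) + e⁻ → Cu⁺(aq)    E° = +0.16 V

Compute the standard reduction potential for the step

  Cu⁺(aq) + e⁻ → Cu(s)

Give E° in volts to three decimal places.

Sequential free energies add, so n₃E°₃ = n₁E°₁ + n₂E°₂.
With n₃ = 2, and the known step contributing 1×(+0.16) V, the unknown satisfies 1·E° = 2×(+0.34) − 1×(+0.16) = +0.520.
E° = +0.520 / 1 = +0.520 V.

+0.520 V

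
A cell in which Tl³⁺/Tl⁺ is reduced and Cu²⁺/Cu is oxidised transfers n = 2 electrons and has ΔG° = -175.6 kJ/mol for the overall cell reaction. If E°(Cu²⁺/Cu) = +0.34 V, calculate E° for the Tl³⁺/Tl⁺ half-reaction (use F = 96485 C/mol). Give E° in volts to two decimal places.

+1.25 V

E°cell = −ΔG°/(nF) = −(-175.6×10³)/((2)(96485)) = +0.910 V.
Since Tl³⁺/Tl⁺ is the cathode and Cu²⁺/Cu the anode, E°cell = E°(Tl³⁺/Tl⁺) − E°(Cu²⁺/Cu).
So E°(Tl³⁺/Tl⁺) = E°cell + E°(Cu²⁺/Cu) = +0.910 + (+0.34) = +1.25 V.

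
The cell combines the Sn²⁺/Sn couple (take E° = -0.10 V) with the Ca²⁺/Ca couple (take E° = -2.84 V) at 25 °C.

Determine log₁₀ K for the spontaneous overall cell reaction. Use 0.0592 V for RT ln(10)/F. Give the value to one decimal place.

Cathode: Sn²⁺/Sn; anode: Ca²⁺/Ca. E°cell = +2.74 V, n = 2.
log K = nE°cell / 0.0592 = (2)(+2.74) / 0.0592 = 92.6.

92.6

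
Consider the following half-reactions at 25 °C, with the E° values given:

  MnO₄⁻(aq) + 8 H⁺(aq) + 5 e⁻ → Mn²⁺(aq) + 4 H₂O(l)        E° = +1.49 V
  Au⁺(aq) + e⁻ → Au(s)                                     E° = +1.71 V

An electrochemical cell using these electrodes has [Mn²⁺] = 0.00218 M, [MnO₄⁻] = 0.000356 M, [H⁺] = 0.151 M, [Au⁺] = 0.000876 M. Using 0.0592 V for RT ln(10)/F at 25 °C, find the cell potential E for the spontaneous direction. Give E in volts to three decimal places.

Au⁺/Au is the cathode (higher E°), MnO₄⁻/Mn²⁺ the anode: E°cell = +1.71 − (+1.49) = +0.22 V, n = 5.
Overall: 5 Au⁺(aq) + Mn²⁺(aq) + 4 H₂O(l) → 5 Au(s) + MnO₄⁻(aq) + 8 H⁺(aq)
Q = [MnO₄⁻]·[H⁺]^8 / ([Au⁺]^5·[Mn²⁺]); log Q = 7.932.
E = E° − (0.0592/n) log Q = +0.22 − (0.0592/5)(7.932) = +0.126 V.

+0.126 V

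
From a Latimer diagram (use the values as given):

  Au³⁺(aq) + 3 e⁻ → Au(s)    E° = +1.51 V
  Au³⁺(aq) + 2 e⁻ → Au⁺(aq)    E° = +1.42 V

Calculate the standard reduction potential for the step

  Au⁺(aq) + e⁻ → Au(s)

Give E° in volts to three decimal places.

Sequential free energies add, so n₃E°₃ = n₁E°₁ + n₂E°₂.
With n₃ = 3, and the known step contributing 2×(+1.42) V, the unknown satisfies 1·E° = 3×(+1.51) − 2×(+1.42) = +1.690.
E° = +1.690 / 1 = +1.690 V.

+1.690 V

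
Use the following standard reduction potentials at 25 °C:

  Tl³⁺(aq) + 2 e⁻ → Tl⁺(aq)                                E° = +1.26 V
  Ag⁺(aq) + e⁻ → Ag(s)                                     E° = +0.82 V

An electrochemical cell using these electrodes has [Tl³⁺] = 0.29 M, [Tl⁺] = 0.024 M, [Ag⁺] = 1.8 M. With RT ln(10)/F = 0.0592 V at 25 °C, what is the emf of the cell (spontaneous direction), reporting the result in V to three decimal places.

+0.457 V

Tl³⁺/Tl⁺ is the cathode (higher E°), Ag⁺/Ag the anode: E°cell = +1.26 − (+0.82) = +0.44 V, n = 2.
Overall: Tl³⁺(aq) + 2 Ag(s) → Tl⁺(aq) + 2 Ag⁺(aq)
Q = [Tl⁺]·[Ag⁺]^2 / ([Tl³⁺]); log Q = -0.572.
E = E° − (0.0592/n) log Q = +0.44 − (0.0592/2)(-0.572) = +0.457 V.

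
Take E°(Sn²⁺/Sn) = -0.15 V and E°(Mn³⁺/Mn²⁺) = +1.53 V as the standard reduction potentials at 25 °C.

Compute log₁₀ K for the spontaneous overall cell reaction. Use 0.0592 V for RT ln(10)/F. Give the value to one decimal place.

56.8

Cathode: Mn³⁺/Mn²⁺; anode: Sn²⁺/Sn. E°cell = +1.68 V, n = 2.
log K = nE°cell / 0.0592 = (2)(+1.68) / 0.0592 = 56.8.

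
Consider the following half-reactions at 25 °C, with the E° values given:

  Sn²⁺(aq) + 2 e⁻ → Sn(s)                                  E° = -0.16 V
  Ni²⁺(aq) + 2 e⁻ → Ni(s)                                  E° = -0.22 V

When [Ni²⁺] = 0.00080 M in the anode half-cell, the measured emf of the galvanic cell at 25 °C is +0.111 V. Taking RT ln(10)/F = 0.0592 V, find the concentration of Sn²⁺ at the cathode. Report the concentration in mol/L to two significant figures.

Sn²⁺/Sn is the cathode, Ni²⁺/Ni the anode: E°cell = +0.06 V, n = 2.
Overall reaction: Sn²⁺(aq) + Ni(s) → Sn(s) + Ni²⁺(aq); Q = [Ni²⁺]^1/[Sn²⁺]^1.
From E = E° − (0.0592/n) log Q: log Q = (E° − E)·n/0.0592 = (+0.06 − (+0.111))·2/0.0592 = -1.7230.
So 1·log[Sn²⁺] = 1·log(0.0008) − log Q = -3.0969 − (-1.7230) = -1.3739; [Sn²⁺] = 10^(-1.3739) ≈ 0.042 M.

0.042 M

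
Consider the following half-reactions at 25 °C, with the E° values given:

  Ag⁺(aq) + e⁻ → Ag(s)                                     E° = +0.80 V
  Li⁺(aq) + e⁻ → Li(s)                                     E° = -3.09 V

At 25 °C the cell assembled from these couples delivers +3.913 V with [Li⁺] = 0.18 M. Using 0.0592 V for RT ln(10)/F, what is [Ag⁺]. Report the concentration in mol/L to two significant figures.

Ag⁺/Ag is the cathode, Li⁺/Li the anode: E°cell = +3.89 V, n = 1.
Overall reaction: Ag⁺(aq) + Li(s) → Ag(s) + Li⁺(aq); Q = [Li⁺]^1/[Ag⁺]^1.
From E = E° − (0.0592/n) log Q: log Q = (E° − E)·n/0.0592 = (+3.89 − (+3.913))·1/0.0592 = -0.3885.
So 1·log[Ag⁺] = 1·log(0.18) − log Q = -0.7447 − (-0.3885) = -0.3562; [Ag⁺] = 10^(-0.3562) ≈ 0.44 M.

0.44 M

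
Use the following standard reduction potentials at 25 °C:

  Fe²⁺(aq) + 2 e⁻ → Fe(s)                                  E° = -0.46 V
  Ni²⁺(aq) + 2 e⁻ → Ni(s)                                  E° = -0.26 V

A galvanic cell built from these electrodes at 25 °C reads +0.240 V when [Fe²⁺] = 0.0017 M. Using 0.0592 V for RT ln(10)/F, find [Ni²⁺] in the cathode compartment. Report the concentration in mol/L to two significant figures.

0.038 M

Ni²⁺/Ni is the cathode, Fe²⁺/Fe the anode: E°cell = +0.20 V, n = 2.
Overall reaction: Ni²⁺(aq) + Fe(s) → Ni(s) + Fe²⁺(aq); Q = [Fe²⁺]^1/[Ni²⁺]^1.
From E = E° − (0.0592/n) log Q: log Q = (E° − E)·n/0.0592 = (+0.20 − (+0.240))·2/0.0592 = -1.3514.
So 1·log[Ni²⁺] = 1·log(0.0017) − log Q = -2.7696 − (-1.3514) = -1.4182; [Ni²⁺] = 10^(-1.4182) ≈ 0.038 M.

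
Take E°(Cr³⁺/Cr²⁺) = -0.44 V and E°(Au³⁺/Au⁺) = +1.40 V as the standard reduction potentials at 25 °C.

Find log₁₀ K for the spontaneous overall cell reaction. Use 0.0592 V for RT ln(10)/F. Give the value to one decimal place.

Cathode: Au³⁺/Au⁺; anode: Cr³⁺/Cr²⁺. E°cell = +1.84 V, n = 2.
log K = nE°cell / 0.0592 = (2)(+1.84) / 0.0592 = 62.2.

62.2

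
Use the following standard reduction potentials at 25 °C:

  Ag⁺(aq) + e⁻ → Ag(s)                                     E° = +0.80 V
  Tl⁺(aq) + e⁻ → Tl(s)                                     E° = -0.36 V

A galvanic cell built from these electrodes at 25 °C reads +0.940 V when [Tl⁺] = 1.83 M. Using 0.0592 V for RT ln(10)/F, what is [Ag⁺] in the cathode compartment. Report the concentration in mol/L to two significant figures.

0.00035 M

Ag⁺/Ag is the cathode, Tl⁺/Tl the anode: E°cell = +1.16 V, n = 1.
Overall reaction: Ag⁺(aq) + Tl(s) → Ag(s) + Tl⁺(aq); Q = [Tl⁺]^1/[Ag⁺]^1.
From E = E° − (0.0592/n) log Q: log Q = (E° − E)·n/0.0592 = (+1.16 − (+0.940))·1/0.0592 = 3.7162.
So 1·log[Ag⁺] = 1·log(1.83) − log Q = 0.2625 − (3.7162) = -3.4537; [Ag⁺] = 10^(-3.4537) ≈ 0.00035 M.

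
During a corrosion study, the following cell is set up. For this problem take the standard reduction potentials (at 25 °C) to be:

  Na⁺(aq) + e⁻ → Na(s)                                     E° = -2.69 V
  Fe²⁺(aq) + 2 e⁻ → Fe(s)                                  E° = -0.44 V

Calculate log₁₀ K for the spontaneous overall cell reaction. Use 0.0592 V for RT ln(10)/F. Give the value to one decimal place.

Cathode: Fe²⁺/Fe; anode: Na⁺/Na. E°cell = +2.25 V, n = 2.
log K = nE°cell / 0.0592 = (2)(+2.25) / 0.0592 = 76.0.

76.0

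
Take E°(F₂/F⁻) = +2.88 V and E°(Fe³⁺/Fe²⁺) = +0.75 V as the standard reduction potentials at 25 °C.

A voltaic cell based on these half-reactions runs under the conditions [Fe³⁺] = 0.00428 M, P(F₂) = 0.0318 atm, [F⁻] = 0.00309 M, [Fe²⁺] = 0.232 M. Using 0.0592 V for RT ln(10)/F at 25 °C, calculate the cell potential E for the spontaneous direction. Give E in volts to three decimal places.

+2.337 V

F₂/F⁻ is the cathode (higher E°), Fe³⁺/Fe²⁺ the anode: E°cell = +2.88 − (+0.75) = +2.13 V, n = 2.
Overall: F₂(g) + 2 Fe²⁺(aq) → 2 F⁻(aq) + 2 Fe³⁺(aq)
Q = [F⁻]^2·[Fe³⁺]^2 / (P(F₂)·[Fe²⁺]^2); log Q = -6.991.
E = E° − (0.0592/n) log Q = +2.13 − (0.0592/2)(-6.991) = +2.337 V.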